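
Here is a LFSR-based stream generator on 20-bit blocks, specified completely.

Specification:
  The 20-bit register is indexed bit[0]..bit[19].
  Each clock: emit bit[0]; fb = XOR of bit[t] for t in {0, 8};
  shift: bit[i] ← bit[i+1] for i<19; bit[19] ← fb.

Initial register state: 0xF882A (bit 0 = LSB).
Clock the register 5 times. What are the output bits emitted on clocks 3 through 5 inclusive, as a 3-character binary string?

010

reg_0 = 0xF882A
clock 1: out=0, reg = 0x7C415
clock 2: out=1, reg = 0xBE20A
clock 3: out=0, reg = 0x5F105
clock 4: out=1, reg = 0x2F882
clock 5: out=0, reg = 0x17C41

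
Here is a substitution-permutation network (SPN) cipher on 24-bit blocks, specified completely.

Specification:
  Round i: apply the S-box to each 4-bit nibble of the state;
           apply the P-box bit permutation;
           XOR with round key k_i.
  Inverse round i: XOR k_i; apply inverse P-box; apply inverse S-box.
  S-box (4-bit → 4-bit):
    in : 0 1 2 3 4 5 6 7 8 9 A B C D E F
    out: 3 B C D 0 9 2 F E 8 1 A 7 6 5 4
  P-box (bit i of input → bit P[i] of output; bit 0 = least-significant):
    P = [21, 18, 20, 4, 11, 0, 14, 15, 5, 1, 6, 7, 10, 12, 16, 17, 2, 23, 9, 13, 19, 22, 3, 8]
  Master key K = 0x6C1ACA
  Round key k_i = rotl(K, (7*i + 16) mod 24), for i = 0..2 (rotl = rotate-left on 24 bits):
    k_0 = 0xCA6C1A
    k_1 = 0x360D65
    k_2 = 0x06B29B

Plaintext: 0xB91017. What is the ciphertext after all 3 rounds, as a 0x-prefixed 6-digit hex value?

0xB7C0E6

s_0 = plaintext = 0xB91017
s_1 = Round(s_0, k_0) = 0xBCD129
s_2 = Round(s_1, k_1) = 0xF7DED3
s_3 = Round(s_2, k_2) = 0xB7C0E6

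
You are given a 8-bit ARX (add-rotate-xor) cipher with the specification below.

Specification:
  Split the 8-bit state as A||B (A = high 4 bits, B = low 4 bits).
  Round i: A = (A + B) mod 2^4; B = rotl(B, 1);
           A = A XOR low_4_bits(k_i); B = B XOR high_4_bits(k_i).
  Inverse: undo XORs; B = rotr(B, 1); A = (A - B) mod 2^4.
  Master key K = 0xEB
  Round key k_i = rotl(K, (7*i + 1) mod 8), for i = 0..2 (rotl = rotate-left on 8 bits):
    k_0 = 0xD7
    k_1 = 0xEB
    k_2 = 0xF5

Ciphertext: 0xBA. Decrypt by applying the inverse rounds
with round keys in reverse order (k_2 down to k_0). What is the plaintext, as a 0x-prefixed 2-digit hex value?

0xBF

s_0 = ciphertext = 0xBA
s_1 = InvRound(s_0, k_2) = 0x4A
s_2 = InvRound(s_1, k_1) = 0xD2
s_3 = InvRound(s_2, k_0) = 0xBF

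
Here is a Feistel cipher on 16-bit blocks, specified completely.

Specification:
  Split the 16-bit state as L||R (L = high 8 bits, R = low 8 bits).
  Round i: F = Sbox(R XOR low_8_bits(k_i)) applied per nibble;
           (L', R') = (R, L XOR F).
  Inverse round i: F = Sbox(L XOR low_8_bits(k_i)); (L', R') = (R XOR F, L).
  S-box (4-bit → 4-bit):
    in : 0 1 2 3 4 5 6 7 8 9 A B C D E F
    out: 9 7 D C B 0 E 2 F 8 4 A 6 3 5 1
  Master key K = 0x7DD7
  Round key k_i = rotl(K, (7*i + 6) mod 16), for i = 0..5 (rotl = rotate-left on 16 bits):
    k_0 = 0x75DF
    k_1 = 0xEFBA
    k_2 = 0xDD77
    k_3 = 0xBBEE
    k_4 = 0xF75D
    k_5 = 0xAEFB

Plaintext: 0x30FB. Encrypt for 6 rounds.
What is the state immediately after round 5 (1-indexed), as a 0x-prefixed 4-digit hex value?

0xEDB8

s_0 = plaintext = 0x30FB
s_1 = Round(s_0, k_0) = 0xFBEB
s_2 = Round(s_1, k_1) = 0xEBFC
s_3 = Round(s_2, k_2) = 0xFC11
s_4 = Round(s_3, k_3) = 0x11ED
s_5 = Round(s_4, k_4) = 0xEDB8
s_6 = Round(s_5, k_5) = 0xB851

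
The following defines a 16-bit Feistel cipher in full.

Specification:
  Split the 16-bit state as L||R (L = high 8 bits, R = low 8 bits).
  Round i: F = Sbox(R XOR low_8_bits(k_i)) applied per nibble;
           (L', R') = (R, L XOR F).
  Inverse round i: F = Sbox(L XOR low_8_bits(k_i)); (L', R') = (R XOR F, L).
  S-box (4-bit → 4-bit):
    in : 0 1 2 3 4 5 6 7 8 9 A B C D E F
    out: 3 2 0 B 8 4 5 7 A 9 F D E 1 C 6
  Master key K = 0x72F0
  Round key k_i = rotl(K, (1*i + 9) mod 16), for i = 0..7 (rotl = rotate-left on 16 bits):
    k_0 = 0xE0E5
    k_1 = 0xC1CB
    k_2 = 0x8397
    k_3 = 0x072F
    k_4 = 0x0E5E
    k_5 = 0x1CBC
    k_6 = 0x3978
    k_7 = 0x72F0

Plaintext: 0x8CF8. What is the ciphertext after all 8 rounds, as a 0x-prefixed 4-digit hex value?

0xC8AA

s_0 = plaintext = 0x8CF8
s_1 = Round(s_0, k_0) = 0xF8AD
s_2 = Round(s_1, k_1) = 0xADAD
s_3 = Round(s_2, k_2) = 0xAD12
s_4 = Round(s_3, k_3) = 0x121C
s_5 = Round(s_4, k_4) = 0x1C92
s_6 = Round(s_5, k_5) = 0x9210
s_7 = Round(s_6, k_6) = 0x10C8
s_8 = Round(s_7, k_7) = 0xC8AA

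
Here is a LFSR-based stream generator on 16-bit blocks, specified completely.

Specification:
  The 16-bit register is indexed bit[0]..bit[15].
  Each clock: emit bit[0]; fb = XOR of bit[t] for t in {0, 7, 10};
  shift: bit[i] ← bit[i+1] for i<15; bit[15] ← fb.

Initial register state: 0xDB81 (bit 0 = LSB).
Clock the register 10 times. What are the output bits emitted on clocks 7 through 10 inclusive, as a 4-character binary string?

reg_0 = 0xDB81
clock 1: out=1, reg = 0x6DC0
clock 2: out=0, reg = 0x36E0
clock 3: out=0, reg = 0x1B70
clock 4: out=0, reg = 0x0DB8
clock 5: out=0, reg = 0x06DC
clock 6: out=0, reg = 0x036E
clock 7: out=0, reg = 0x01B7
clock 8: out=1, reg = 0x00DB
clock 9: out=1, reg = 0x006D
clock 10: out=1, reg = 0x8036

0111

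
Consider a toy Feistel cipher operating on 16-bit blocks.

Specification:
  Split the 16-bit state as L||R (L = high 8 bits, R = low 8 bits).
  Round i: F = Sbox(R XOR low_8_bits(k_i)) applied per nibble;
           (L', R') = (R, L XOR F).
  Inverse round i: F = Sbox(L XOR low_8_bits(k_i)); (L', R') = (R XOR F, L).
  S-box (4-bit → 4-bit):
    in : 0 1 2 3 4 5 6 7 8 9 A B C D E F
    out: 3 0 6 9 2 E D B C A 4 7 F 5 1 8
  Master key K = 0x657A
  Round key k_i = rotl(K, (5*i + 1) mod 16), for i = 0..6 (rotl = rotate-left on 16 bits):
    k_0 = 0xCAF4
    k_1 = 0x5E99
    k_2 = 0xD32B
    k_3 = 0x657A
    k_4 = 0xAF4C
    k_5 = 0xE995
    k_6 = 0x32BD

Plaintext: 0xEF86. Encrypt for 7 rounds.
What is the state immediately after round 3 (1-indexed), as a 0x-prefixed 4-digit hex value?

0x75B8

s_0 = plaintext = 0xEF86
s_1 = Round(s_0, k_0) = 0x8659
s_2 = Round(s_1, k_1) = 0x5975
s_3 = Round(s_2, k_2) = 0x75B8
s_4 = Round(s_3, k_3) = 0xB883
s_5 = Round(s_4, k_4) = 0x8340
s_6 = Round(s_5, k_5) = 0x40DD
s_7 = Round(s_6, k_6) = 0xDD93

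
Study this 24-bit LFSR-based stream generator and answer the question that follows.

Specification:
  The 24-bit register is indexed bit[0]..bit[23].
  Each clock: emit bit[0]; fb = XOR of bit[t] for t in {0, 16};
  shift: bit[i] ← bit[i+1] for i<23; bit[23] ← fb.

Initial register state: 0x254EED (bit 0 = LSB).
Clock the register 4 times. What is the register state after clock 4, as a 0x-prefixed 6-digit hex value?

0x8254EE

reg_0 = 0x254EED
clock 1: out=1, reg = 0x12A776
clock 2: out=0, reg = 0x0953BB
clock 3: out=1, reg = 0x04A9DD
clock 4: out=1, reg = 0x8254EE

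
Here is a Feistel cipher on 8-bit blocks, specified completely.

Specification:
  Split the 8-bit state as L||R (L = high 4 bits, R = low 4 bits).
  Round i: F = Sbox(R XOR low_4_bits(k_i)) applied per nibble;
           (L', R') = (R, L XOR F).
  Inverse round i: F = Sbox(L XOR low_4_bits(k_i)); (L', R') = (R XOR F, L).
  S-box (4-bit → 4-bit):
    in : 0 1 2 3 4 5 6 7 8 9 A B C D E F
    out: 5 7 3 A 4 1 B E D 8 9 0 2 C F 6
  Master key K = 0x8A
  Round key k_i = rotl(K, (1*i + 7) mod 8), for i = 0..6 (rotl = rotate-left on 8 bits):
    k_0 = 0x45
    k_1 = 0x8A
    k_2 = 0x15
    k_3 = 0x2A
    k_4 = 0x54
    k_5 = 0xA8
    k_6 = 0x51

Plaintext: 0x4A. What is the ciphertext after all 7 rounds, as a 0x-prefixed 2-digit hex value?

s_0 = plaintext = 0x4A
s_1 = Round(s_0, k_0) = 0xA2
s_2 = Round(s_1, k_1) = 0x27
s_3 = Round(s_2, k_2) = 0x71
s_4 = Round(s_3, k_3) = 0x17
s_5 = Round(s_4, k_4) = 0x7B
s_6 = Round(s_5, k_5) = 0xBD
s_7 = Round(s_6, k_6) = 0xD9

0xD9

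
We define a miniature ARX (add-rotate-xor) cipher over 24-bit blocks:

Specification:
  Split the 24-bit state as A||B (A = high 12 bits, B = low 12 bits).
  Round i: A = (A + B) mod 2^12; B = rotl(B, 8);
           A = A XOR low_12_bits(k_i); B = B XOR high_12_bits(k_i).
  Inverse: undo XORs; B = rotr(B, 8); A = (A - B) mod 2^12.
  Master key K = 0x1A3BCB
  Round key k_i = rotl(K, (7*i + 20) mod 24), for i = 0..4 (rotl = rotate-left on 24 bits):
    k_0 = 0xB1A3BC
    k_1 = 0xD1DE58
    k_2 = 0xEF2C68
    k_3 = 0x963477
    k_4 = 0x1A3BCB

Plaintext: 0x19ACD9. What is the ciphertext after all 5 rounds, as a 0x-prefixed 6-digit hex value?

0xBAD72B

s_0 = plaintext = 0x19ACD9
s_1 = Round(s_0, k_0) = 0xDCF2D7
s_2 = Round(s_1, k_1) = 0xEFEA30
s_3 = Round(s_2, k_2) = 0x546E51
s_4 = Round(s_3, k_3) = 0x7E0886
s_5 = Round(s_4, k_4) = 0xBAD72B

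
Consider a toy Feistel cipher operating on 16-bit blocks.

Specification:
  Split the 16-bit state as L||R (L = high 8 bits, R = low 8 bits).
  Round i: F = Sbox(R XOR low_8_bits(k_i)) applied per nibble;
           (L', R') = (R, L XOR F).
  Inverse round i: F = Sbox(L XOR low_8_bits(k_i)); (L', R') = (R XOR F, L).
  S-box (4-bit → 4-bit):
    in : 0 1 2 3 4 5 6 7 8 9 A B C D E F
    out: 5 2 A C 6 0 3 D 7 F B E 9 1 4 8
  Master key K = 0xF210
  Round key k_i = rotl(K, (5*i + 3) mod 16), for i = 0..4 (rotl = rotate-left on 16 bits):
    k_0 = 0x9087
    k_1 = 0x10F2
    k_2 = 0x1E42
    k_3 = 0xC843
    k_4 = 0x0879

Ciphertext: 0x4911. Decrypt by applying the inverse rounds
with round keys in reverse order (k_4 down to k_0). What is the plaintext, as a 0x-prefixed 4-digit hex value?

0x2B04

s_0 = ciphertext = 0x4911
s_1 = InvRound(s_0, k_4) = 0xD449
s_2 = InvRound(s_1, k_3) = 0xB4D4
s_3 = InvRound(s_2, k_2) = 0x57B4
s_4 = InvRound(s_3, k_1) = 0x0457
s_5 = InvRound(s_4, k_0) = 0x2B04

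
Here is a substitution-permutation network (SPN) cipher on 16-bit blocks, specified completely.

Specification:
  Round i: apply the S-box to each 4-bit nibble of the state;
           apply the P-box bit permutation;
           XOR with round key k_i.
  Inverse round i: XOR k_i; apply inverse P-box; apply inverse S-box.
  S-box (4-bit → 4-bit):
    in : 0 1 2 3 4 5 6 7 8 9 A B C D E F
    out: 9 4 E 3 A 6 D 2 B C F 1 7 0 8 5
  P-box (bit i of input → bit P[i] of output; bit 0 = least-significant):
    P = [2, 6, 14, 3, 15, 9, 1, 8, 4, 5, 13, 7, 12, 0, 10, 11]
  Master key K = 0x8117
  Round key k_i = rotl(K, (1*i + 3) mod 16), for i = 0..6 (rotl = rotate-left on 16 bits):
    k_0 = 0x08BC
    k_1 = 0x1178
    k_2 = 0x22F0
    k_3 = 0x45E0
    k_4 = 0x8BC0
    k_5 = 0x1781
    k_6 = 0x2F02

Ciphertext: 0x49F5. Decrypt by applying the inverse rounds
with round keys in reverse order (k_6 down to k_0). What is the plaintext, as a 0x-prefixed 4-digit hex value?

s_0 = ciphertext = 0x49F5
s_1 = InvRound(s_0, k_6) = 0x5A5C
s_2 = InvRound(s_1, k_5) = 0x20EA
s_3 = InvRound(s_2, k_4) = 0xE5AE
s_4 = InvRound(s_3, k_3) = 0xD1F8
s_5 = InvRound(s_4, k_2) = 0xB189
s_6 = InvRound(s_5, k_1) = 0x7AB7
s_7 = InvRound(s_6, k_0) = 0x3159

0x3159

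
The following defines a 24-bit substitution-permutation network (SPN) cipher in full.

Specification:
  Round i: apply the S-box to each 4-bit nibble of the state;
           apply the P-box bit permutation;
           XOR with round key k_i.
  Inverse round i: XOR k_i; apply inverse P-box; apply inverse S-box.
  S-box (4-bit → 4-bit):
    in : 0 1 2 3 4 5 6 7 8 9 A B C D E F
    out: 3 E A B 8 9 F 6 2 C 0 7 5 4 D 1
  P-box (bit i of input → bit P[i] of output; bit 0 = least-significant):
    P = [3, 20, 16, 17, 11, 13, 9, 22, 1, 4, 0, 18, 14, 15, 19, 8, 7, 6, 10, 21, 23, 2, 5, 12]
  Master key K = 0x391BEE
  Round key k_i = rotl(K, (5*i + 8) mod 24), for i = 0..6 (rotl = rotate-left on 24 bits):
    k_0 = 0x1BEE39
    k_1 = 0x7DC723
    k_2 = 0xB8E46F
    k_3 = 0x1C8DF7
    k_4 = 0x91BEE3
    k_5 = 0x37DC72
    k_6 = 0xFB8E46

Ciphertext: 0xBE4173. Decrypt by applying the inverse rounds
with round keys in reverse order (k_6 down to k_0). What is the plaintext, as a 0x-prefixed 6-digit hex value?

s_0 = ciphertext = 0xBE4173
s_1 = InvRound(s_0, k_6) = 0x7D31ED
s_2 = InvRound(s_1, k_5) = 0x8C6B35
s_3 = InvRound(s_2, k_4) = 0x2B63A7
s_4 = InvRound(s_3, k_3) = 0xA102B1
s_5 = InvRound(s_4, k_2) = 0x8BB07B
s_6 = InvRound(s_5, k_1) = 0x515213
s_7 = InvRound(s_6, k_0) = 0x9D7F35

0x9D7F35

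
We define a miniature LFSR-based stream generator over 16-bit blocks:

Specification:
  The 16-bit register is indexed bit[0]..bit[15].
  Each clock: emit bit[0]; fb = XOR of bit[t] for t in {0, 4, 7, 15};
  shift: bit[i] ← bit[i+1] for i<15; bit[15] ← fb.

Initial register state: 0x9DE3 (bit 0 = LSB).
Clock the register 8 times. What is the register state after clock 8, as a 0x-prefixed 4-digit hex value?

reg_0 = 0x9DE3
clock 1: out=1, reg = 0xCEF1
clock 2: out=1, reg = 0x6778
clock 3: out=0, reg = 0xB3BC
clock 4: out=0, reg = 0xD9DE
clock 5: out=0, reg = 0xECEF
clock 6: out=1, reg = 0xF677
clock 7: out=1, reg = 0xFB3B
clock 8: out=1, reg = 0xFD9D

0xFD9D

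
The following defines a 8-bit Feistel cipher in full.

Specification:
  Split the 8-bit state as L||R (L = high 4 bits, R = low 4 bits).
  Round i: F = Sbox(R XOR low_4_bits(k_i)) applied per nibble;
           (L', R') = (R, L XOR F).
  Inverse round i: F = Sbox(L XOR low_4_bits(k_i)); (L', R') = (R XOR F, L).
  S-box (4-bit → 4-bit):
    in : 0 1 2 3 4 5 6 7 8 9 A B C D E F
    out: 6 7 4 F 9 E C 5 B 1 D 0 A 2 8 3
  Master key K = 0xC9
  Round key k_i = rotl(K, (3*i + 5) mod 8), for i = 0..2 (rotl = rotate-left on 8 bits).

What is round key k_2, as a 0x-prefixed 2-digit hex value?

K = 0xC9
k_0 = rotl(K, (3*0+5) mod 8) = rotl(K, 5) = 0x39
k_1 = rotl(K, (3*1+5) mod 8) = rotl(K, 0) = 0xC9
k_2 = rotl(K, (3*2+5) mod 8) = rotl(K, 3) = 0x4E

0x4E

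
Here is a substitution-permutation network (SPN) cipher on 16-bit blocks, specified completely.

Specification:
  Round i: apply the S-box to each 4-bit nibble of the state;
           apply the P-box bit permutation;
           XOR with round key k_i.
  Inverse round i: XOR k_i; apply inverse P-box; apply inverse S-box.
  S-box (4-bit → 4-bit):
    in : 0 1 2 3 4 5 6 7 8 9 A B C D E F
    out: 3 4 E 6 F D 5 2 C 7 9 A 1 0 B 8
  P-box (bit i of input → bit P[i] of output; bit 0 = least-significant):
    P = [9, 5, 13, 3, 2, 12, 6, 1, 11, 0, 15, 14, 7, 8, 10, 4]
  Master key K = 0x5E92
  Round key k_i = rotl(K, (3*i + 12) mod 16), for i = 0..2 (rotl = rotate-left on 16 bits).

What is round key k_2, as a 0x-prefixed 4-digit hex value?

K = 0x5E92
k_0 = rotl(K, (3*0+12) mod 16) = rotl(K, 12) = 0x25E9
k_1 = rotl(K, (3*1+12) mod 16) = rotl(K, 15) = 0x2F49
k_2 = rotl(K, (3*2+12) mod 16) = rotl(K, 2) = 0x7A49

0x7A49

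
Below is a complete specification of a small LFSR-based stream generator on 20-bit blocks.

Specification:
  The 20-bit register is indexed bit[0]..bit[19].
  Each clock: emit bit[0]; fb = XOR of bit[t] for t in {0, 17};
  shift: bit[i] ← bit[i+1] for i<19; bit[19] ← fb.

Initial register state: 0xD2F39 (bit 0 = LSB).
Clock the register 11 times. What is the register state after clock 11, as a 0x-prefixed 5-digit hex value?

0xE0FA5

reg_0 = 0xD2F39
clock 1: out=1, reg = 0xE979C
clock 2: out=0, reg = 0xF4BCE
clock 3: out=0, reg = 0xFA5E7
clock 4: out=1, reg = 0x7D2F3
clock 5: out=1, reg = 0x3E979
clock 6: out=1, reg = 0x1F4BC
clock 7: out=0, reg = 0x0FA5E
clock 8: out=0, reg = 0x07D2F
clock 9: out=1, reg = 0x83E97
clock 10: out=1, reg = 0xC1F4B
clock 11: out=1, reg = 0xE0FA5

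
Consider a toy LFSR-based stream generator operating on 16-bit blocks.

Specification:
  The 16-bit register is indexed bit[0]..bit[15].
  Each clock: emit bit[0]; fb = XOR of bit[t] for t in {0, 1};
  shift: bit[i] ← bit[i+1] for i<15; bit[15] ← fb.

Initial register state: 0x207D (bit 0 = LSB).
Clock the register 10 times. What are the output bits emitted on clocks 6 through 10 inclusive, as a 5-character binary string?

reg_0 = 0x207D
clock 1: out=1, reg = 0x903E
clock 2: out=0, reg = 0xC81F
clock 3: out=1, reg = 0x640F
clock 4: out=1, reg = 0x3207
clock 5: out=1, reg = 0x1903
clock 6: out=1, reg = 0x0C81
clock 7: out=1, reg = 0x8640
clock 8: out=0, reg = 0x4320
clock 9: out=0, reg = 0x2190
clock 10: out=0, reg = 0x10C8

11000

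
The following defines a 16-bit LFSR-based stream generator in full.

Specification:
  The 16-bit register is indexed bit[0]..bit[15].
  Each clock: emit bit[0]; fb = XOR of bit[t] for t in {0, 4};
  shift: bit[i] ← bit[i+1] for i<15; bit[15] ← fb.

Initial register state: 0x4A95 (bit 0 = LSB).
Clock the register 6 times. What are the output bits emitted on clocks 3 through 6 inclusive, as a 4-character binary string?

1010

reg_0 = 0x4A95
clock 1: out=1, reg = 0x254A
clock 2: out=0, reg = 0x12A5
clock 3: out=1, reg = 0x8952
clock 4: out=0, reg = 0xC4A9
clock 5: out=1, reg = 0xE254
clock 6: out=0, reg = 0xF12A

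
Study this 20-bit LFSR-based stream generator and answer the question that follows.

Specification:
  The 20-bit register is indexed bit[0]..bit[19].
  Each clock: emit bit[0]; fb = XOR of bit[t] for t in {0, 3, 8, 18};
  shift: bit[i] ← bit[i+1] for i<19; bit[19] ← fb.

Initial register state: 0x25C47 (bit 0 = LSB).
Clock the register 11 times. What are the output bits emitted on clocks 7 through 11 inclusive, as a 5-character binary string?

10001

reg_0 = 0x25C47
clock 1: out=1, reg = 0x92E23
clock 2: out=1, reg = 0xC9711
clock 3: out=1, reg = 0xE4B88
clock 4: out=0, reg = 0xF25C4
clock 5: out=0, reg = 0x792E2
clock 6: out=0, reg = 0xBC971
clock 7: out=1, reg = 0x5E4B8
clock 8: out=0, reg = 0x2F25C
clock 9: out=0, reg = 0x9792E
clock 10: out=0, reg = 0x4BC97
clock 11: out=1, reg = 0x25E4B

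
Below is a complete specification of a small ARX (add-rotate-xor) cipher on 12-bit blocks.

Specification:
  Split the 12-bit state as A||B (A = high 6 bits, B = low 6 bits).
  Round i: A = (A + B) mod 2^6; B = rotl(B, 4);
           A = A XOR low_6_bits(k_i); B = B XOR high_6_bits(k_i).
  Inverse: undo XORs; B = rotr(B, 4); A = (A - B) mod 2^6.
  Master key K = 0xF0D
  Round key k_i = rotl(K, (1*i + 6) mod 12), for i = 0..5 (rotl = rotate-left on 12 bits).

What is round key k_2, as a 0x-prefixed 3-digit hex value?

K = 0xF0D
k_0 = rotl(K, (1*0+6) mod 12) = rotl(K, 6) = 0x37C
k_1 = rotl(K, (1*1+6) mod 12) = rotl(K, 7) = 0x6F8
k_2 = rotl(K, (1*2+6) mod 12) = rotl(K, 8) = 0xDF0

0xDF0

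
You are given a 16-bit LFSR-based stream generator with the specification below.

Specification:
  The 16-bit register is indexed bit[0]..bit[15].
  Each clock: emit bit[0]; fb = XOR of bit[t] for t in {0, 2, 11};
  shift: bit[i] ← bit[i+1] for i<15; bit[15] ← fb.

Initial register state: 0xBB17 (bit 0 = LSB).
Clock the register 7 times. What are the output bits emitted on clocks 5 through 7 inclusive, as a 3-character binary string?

100

reg_0 = 0xBB17
clock 1: out=1, reg = 0xDD8B
clock 2: out=1, reg = 0x6EC5
clock 3: out=1, reg = 0xB762
clock 4: out=0, reg = 0x5BB1
clock 5: out=1, reg = 0x2DD8
clock 6: out=0, reg = 0x96EC
clock 7: out=0, reg = 0xCB76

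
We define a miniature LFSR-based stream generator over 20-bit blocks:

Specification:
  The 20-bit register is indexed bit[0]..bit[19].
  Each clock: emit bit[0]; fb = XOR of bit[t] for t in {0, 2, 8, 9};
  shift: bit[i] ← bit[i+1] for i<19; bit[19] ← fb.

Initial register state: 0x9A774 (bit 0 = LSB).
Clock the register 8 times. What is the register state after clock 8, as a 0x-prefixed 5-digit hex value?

0xDD9A7

reg_0 = 0x9A774
clock 1: out=0, reg = 0xCD3BA
clock 2: out=0, reg = 0x669DD
clock 3: out=1, reg = 0xB34EE
clock 4: out=0, reg = 0xD9A77
clock 5: out=1, reg = 0xECD3B
clock 6: out=1, reg = 0x7669D
clock 7: out=1, reg = 0xBB34E
clock 8: out=0, reg = 0xDD9A7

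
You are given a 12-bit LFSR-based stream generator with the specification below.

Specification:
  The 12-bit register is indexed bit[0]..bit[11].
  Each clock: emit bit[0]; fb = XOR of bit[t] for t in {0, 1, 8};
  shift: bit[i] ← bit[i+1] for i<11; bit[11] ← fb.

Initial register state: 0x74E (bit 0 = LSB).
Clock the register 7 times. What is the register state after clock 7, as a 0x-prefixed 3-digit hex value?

reg_0 = 0x74E
clock 1: out=0, reg = 0x3A7
clock 2: out=1, reg = 0x9D3
clock 3: out=1, reg = 0xCE9
clock 4: out=1, reg = 0xE74
clock 5: out=0, reg = 0x73A
clock 6: out=0, reg = 0x39D
clock 7: out=1, reg = 0x1CE

0x1CE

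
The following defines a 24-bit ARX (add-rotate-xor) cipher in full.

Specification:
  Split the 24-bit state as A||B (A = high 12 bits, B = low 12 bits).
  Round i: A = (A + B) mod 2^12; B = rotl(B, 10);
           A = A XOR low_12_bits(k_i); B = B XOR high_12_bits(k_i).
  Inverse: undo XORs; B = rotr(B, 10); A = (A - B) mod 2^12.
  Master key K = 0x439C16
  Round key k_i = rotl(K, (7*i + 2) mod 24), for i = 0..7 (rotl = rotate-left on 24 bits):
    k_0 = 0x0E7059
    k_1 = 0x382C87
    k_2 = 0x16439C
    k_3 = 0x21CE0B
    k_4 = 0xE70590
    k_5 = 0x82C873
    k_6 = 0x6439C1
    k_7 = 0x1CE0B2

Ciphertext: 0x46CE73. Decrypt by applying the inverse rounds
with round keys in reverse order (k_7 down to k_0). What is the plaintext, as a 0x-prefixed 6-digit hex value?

s_0 = ciphertext = 0x46CE73
s_1 = InvRound(s_0, k_7) = 0x5E7EF7
s_2 = InvRound(s_1, k_6) = 0x9542D2
s_3 = InvRound(s_2, k_5) = 0x52DBFA
s_4 = InvRound(s_3, k_4) = 0xA94629
s_5 = InvRound(s_4, k_3) = 0x3CA0D5
s_6 = InvRound(s_5, k_2) = 0x9926C4
s_7 = InvRound(s_6, k_1) = 0xFFC519
s_8 = InvRound(s_7, k_0) = 0x7AC7F9

0x7AC7F9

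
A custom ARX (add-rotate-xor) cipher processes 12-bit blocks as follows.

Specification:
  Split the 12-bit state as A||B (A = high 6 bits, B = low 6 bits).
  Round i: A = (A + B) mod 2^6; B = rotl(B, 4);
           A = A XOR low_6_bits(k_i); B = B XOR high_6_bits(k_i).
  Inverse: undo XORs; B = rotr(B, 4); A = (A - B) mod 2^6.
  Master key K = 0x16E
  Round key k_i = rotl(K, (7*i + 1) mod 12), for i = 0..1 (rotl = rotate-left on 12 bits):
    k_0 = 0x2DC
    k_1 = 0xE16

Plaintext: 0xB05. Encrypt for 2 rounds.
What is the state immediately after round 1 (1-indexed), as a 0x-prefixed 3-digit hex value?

0xB5A

s_0 = plaintext = 0xB05
s_1 = Round(s_0, k_0) = 0xB5A
s_2 = Round(s_1, k_1) = 0x45E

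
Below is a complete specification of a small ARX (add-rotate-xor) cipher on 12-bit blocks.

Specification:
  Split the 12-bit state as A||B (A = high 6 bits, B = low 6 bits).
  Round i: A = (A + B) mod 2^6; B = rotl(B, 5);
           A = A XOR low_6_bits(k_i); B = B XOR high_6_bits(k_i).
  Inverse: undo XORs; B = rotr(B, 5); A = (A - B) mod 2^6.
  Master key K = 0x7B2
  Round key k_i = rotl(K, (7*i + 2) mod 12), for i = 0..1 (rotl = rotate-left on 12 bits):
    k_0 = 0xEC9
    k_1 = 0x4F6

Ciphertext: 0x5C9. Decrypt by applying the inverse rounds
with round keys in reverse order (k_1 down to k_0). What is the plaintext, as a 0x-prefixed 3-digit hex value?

0x19E

s_0 = ciphertext = 0x5C9
s_1 = InvRound(s_0, k_1) = 0xB74
s_2 = InvRound(s_1, k_0) = 0x19E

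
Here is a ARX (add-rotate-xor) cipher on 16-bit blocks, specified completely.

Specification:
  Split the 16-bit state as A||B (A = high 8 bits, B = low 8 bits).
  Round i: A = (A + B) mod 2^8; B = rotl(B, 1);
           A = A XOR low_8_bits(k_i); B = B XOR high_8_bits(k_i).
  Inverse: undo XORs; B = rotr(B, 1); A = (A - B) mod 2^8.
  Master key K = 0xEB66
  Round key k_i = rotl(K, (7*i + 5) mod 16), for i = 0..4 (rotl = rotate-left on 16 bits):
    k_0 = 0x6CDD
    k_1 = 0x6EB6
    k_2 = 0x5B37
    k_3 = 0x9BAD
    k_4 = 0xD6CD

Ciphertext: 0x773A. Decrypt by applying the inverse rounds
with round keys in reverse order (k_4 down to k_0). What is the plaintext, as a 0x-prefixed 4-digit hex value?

s_0 = ciphertext = 0x773A
s_1 = InvRound(s_0, k_4) = 0x4476
s_2 = InvRound(s_1, k_3) = 0xF3F6
s_3 = InvRound(s_2, k_2) = 0xEED6
s_4 = InvRound(s_3, k_1) = 0xFC5C
s_5 = InvRound(s_4, k_0) = 0x0918

0x0918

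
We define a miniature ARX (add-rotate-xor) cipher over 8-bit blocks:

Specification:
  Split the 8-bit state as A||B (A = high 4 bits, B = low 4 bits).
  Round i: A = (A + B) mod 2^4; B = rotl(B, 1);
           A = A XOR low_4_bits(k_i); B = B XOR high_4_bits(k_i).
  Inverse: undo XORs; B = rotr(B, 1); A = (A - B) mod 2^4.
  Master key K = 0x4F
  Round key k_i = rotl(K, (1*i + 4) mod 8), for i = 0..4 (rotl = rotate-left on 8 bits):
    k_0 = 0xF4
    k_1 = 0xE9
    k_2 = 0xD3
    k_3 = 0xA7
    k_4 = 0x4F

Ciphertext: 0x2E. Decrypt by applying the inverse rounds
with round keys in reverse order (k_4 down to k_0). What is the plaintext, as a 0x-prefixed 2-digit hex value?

0x80

s_0 = ciphertext = 0x2E
s_1 = InvRound(s_0, k_4) = 0x85
s_2 = InvRound(s_1, k_3) = 0x0F
s_3 = InvRound(s_2, k_2) = 0x21
s_4 = InvRound(s_3, k_1) = 0xCF
s_5 = InvRound(s_4, k_0) = 0x80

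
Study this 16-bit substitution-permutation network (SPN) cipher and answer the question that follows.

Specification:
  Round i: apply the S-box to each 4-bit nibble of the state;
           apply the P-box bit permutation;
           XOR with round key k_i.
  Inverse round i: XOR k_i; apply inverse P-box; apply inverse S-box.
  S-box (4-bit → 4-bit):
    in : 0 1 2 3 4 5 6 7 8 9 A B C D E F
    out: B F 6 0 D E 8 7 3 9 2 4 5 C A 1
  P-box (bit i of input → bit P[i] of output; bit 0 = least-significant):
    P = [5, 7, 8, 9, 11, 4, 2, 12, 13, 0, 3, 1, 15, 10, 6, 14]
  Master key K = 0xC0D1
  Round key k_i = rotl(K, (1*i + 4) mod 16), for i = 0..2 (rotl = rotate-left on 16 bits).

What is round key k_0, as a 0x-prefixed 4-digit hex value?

0x0D1C

K = 0xC0D1
k_0 = rotl(K, (1*0+4) mod 16) = rotl(K, 4) = 0x0D1C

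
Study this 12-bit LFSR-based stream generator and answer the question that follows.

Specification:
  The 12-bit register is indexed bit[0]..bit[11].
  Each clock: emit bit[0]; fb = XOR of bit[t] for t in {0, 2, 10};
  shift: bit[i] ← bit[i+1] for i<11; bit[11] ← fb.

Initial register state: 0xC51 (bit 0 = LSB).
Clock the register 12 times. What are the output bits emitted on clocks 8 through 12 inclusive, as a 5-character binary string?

00011

reg_0 = 0xC51
clock 1: out=1, reg = 0x628
clock 2: out=0, reg = 0xB14
clock 3: out=0, reg = 0xD8A
clock 4: out=0, reg = 0xEC5
clock 5: out=1, reg = 0xF62
clock 6: out=0, reg = 0xFB1
clock 7: out=1, reg = 0x7D8
clock 8: out=0, reg = 0xBEC
clock 9: out=0, reg = 0xDF6
clock 10: out=0, reg = 0x6FB
clock 11: out=1, reg = 0x37D
clock 12: out=1, reg = 0x1BE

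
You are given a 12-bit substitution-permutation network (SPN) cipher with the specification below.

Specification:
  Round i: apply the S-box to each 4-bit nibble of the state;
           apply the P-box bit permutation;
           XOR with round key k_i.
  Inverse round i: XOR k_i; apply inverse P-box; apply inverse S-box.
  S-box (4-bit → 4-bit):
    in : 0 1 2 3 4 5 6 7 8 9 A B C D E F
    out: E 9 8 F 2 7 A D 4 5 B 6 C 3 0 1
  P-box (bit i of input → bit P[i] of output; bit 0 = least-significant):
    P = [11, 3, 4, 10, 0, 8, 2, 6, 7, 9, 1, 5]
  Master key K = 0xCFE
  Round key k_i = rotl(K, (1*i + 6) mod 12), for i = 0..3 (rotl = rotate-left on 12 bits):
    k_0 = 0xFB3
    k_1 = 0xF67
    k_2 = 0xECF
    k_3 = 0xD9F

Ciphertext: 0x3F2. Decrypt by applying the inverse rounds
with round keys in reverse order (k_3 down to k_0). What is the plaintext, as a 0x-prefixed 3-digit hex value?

0x227

s_0 = ciphertext = 0x3F2
s_1 = InvRound(s_0, k_3) = 0x67A
s_2 = InvRound(s_1, k_2) = 0x199
s_3 = InvRound(s_2, k_1) = 0x3C3
s_4 = InvRound(s_3, k_0) = 0x227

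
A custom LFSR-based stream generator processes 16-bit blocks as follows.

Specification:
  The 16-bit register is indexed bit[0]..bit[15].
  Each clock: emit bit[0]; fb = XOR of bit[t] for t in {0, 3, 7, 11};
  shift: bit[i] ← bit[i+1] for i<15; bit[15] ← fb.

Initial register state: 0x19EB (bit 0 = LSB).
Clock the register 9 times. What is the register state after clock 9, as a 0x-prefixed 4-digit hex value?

0x130C

reg_0 = 0x19EB
clock 1: out=1, reg = 0x0CF5
clock 2: out=1, reg = 0x867A
clock 3: out=0, reg = 0xC33D
clock 4: out=1, reg = 0x619E
clock 5: out=0, reg = 0x30CF
clock 6: out=1, reg = 0x9867
clock 7: out=1, reg = 0x4C33
clock 8: out=1, reg = 0x2619
clock 9: out=1, reg = 0x130C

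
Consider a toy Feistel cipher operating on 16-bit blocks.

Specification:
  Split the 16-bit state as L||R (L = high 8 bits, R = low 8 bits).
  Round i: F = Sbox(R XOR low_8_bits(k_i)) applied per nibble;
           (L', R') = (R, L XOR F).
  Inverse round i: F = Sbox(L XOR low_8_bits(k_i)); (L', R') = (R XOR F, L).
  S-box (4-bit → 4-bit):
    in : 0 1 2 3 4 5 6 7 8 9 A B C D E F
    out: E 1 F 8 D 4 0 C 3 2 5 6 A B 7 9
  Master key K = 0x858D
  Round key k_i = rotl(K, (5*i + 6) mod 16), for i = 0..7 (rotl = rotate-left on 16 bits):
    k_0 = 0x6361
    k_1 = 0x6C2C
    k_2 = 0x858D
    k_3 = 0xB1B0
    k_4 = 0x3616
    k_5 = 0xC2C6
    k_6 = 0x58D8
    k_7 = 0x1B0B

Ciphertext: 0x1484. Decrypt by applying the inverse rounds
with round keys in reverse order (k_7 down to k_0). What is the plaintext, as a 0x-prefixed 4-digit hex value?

s_0 = ciphertext = 0x1484
s_1 = InvRound(s_0, k_7) = 0x9D14
s_2 = InvRound(s_1, k_6) = 0xC09D
s_3 = InvRound(s_2, k_5) = 0x7DC0
s_4 = InvRound(s_3, k_4) = 0xC67D
s_5 = InvRound(s_4, k_3) = 0xBDC6
s_6 = InvRound(s_5, k_2) = 0x48BD
s_7 = InvRound(s_6, k_1) = 0xB048
s_8 = InvRound(s_7, k_0) = 0xF9B0

0xF9B0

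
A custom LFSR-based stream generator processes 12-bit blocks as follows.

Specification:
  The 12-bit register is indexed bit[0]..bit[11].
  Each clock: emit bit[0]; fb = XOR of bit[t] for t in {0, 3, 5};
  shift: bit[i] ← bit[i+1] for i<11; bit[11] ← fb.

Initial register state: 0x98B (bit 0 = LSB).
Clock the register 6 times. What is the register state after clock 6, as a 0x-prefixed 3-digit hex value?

reg_0 = 0x98B
clock 1: out=1, reg = 0x4C5
clock 2: out=1, reg = 0xA62
clock 3: out=0, reg = 0xD31
clock 4: out=1, reg = 0x698
clock 5: out=0, reg = 0xB4C
clock 6: out=0, reg = 0xDA6

0xDA6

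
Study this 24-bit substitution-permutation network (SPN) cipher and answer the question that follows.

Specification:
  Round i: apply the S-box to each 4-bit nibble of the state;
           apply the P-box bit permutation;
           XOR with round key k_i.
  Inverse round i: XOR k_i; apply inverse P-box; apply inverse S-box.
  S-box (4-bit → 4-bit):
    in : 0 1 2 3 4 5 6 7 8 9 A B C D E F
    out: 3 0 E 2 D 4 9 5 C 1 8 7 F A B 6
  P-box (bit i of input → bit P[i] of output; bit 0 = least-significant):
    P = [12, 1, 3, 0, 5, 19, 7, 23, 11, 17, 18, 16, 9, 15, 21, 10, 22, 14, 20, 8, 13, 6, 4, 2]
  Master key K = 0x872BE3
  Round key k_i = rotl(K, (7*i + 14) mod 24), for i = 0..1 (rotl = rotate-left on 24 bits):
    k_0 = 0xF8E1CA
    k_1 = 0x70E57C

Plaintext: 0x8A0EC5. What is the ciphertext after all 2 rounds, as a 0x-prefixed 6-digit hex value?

s_0 = plaintext = 0x8A0EC5
s_1 = Round(s_0, k_0) = 0x736A76
s_2 = Round(s_1, k_1) = 0x7193CD

0x7193CD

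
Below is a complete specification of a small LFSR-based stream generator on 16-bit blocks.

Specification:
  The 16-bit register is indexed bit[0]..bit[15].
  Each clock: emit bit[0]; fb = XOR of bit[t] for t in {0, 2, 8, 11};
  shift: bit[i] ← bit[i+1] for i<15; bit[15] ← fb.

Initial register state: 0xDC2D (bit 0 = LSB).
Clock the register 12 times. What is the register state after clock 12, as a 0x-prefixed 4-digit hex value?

0x2C1D

reg_0 = 0xDC2D
clock 1: out=1, reg = 0xEE16
clock 2: out=0, reg = 0x770B
clock 3: out=1, reg = 0x3B85
clock 4: out=1, reg = 0x1DC2
clock 5: out=0, reg = 0x0EE1
clock 6: out=1, reg = 0x0770
clock 7: out=0, reg = 0x83B8
clock 8: out=0, reg = 0xC1DC
clock 9: out=0, reg = 0x60EE
clock 10: out=0, reg = 0xB077
clock 11: out=1, reg = 0x583B
clock 12: out=1, reg = 0x2C1D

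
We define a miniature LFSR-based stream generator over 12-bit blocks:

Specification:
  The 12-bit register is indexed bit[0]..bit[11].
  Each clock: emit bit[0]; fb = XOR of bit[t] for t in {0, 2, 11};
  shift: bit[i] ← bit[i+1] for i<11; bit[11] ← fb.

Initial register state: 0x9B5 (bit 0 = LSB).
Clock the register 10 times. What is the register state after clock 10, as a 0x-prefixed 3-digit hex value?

0xADE

reg_0 = 0x9B5
clock 1: out=1, reg = 0xCDA
clock 2: out=0, reg = 0xE6D
clock 3: out=1, reg = 0xF36
clock 4: out=0, reg = 0x79B
clock 5: out=1, reg = 0xBCD
clock 6: out=1, reg = 0xDE6
clock 7: out=0, reg = 0x6F3
clock 8: out=1, reg = 0xB79
clock 9: out=1, reg = 0x5BC
clock 10: out=0, reg = 0xADE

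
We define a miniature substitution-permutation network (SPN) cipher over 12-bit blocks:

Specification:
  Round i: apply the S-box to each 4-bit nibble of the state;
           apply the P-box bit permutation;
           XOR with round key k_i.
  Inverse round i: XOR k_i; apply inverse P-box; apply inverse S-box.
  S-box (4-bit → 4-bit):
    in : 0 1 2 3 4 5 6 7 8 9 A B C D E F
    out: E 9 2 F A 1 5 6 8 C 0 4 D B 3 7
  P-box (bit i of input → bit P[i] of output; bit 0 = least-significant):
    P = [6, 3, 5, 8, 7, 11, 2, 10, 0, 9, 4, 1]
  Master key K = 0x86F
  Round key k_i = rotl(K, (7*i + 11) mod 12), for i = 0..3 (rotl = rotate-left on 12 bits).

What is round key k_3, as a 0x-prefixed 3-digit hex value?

K = 0x86F
k_0 = rotl(K, (7*0+11) mod 12) = rotl(K, 11) = 0xC37
k_1 = rotl(K, (7*1+11) mod 12) = rotl(K, 6) = 0xBE1
k_2 = rotl(K, (7*2+11) mod 12) = rotl(K, 1) = 0x0DF
k_3 = rotl(K, (7*3+11) mod 12) = rotl(K, 8) = 0xF86

0xF86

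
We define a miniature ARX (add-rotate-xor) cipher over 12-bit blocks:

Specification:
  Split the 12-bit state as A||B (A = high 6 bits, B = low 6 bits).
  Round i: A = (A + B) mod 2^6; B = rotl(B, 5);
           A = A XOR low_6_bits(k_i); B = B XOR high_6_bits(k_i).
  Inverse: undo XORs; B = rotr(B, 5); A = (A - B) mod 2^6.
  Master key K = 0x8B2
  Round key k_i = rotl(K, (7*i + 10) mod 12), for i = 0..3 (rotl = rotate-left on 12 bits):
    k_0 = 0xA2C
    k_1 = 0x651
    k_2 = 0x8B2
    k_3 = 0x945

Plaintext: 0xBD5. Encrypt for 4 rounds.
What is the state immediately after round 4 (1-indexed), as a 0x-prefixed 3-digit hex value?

0x2B2

s_0 = plaintext = 0xBD5
s_1 = Round(s_0, k_0) = 0xA02
s_2 = Round(s_1, k_1) = 0xED8
s_3 = Round(s_2, k_2) = 0x86E
s_4 = Round(s_3, k_3) = 0x2B2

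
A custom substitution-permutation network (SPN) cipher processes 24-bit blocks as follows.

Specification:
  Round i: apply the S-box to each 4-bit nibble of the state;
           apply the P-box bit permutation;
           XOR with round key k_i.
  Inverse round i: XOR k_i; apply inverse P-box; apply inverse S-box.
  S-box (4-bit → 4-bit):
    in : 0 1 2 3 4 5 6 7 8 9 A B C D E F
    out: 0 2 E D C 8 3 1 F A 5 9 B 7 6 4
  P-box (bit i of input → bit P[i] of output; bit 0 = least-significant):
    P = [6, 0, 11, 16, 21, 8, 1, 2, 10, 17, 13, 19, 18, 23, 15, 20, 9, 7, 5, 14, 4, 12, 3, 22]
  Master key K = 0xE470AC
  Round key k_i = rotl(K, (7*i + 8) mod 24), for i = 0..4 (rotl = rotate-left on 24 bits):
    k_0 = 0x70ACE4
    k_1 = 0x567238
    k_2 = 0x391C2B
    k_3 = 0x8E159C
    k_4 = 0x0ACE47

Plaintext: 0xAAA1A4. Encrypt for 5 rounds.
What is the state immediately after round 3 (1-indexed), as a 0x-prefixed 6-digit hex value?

s_0 = plaintext = 0xAAA1A4
s_1 = Round(s_0, k_0) = 0x5726DE
s_2 = Round(s_1, k_1) = 0xA4FD3B
s_3 = Round(s_2, k_2) = 0x1AF855
s_4 = Round(s_3, k_3) = 0x85A3B8
s_5 = Round(s_4, k_4) = 0x67321A

0x1AF855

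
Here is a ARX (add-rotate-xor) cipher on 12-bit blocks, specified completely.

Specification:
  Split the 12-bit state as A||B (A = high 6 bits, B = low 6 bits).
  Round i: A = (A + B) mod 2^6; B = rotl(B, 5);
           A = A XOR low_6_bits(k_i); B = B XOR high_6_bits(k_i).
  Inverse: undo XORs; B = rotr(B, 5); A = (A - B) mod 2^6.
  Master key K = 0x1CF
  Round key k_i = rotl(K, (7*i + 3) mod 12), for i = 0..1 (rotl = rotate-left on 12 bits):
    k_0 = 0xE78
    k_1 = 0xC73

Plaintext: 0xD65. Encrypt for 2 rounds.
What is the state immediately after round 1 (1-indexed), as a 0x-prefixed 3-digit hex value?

0x88B

s_0 = plaintext = 0xD65
s_1 = Round(s_0, k_0) = 0x88B
s_2 = Round(s_1, k_1) = 0x794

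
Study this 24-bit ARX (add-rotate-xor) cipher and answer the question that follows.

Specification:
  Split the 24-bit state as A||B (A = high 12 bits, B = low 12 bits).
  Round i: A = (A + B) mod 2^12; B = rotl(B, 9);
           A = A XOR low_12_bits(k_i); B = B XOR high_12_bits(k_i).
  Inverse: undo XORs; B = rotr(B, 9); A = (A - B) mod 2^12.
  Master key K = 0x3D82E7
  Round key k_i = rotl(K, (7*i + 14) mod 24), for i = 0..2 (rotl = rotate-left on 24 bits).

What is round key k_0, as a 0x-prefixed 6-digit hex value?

K = 0x3D82E7
k_0 = rotl(K, (7*0+14) mod 24) = rotl(K, 14) = 0xB9CF60

0xB9CF60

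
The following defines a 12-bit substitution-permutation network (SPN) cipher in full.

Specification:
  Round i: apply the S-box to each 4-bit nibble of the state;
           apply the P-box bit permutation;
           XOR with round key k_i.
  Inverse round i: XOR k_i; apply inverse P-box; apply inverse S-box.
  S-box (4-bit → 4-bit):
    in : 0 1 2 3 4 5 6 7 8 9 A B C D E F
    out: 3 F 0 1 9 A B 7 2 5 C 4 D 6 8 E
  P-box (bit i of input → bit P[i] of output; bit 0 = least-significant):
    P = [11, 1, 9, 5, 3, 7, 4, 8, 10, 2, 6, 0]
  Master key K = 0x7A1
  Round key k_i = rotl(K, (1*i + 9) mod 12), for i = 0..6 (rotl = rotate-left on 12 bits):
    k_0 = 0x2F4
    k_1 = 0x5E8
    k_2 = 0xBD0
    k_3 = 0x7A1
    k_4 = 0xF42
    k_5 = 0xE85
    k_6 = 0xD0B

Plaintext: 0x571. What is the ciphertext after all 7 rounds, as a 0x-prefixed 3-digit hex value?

s_0 = plaintext = 0x571
s_1 = Round(s_0, k_0) = 0x84B
s_2 = Round(s_1, k_1) = 0x6E4
s_3 = Round(s_2, k_2) = 0x6F5
s_4 = Round(s_3, k_3) = 0x216
s_5 = Round(s_4, k_4) = 0x6F8
s_6 = Round(s_5, k_5) = 0xB12
s_7 = Round(s_6, k_6) = 0xCD3

0xCD3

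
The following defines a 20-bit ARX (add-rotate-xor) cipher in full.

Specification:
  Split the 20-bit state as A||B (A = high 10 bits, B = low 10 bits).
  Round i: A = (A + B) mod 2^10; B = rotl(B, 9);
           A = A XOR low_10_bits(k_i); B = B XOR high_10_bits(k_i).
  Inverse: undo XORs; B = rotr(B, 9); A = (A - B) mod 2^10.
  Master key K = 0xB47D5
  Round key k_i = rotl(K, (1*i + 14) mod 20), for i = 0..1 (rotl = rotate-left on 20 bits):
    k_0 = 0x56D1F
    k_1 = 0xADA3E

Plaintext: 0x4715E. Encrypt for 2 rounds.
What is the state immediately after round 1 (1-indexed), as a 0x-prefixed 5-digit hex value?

s_0 = plaintext = 0x4715E
s_1 = Round(s_0, k_0) = 0xD95F4
s_2 = Round(s_1, k_1) = 0xD9E4C

0xD95F4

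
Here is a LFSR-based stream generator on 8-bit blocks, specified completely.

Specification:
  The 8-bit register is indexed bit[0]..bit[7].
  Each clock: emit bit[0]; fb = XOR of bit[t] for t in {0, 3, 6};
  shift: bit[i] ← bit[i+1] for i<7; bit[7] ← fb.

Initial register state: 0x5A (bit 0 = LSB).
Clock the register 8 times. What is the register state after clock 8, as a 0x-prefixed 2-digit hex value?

0x10

reg_0 = 0x5A
clock 1: out=0, reg = 0x2D
clock 2: out=1, reg = 0x16
clock 3: out=0, reg = 0x0B
clock 4: out=1, reg = 0x05
clock 5: out=1, reg = 0x82
clock 6: out=0, reg = 0x41
clock 7: out=1, reg = 0x20
clock 8: out=0, reg = 0x10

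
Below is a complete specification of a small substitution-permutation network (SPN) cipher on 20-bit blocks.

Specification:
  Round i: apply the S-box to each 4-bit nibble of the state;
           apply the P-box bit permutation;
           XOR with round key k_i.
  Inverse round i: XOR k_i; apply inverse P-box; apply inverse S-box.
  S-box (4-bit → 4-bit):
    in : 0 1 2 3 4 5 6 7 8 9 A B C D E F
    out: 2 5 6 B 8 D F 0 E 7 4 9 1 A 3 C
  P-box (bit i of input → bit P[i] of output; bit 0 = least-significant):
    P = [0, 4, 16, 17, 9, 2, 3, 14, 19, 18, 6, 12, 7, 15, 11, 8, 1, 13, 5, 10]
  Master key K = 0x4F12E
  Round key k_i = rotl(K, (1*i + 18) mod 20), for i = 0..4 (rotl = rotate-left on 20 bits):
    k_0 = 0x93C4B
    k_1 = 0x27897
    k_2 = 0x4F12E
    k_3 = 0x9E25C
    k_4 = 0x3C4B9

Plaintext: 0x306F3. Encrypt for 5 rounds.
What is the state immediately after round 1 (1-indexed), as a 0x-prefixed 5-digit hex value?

0x7C810

s_0 = plaintext = 0x306F3
s_1 = Round(s_0, k_0) = 0x7C810
s_2 = Round(s_1, k_1) = 0x66A4F
s_3 = Round(s_2, k_2) = 0x71CCC
s_4 = Round(s_3, k_3) = 0x1E8DD
s_5 = Round(s_4, k_4) = 0x5144F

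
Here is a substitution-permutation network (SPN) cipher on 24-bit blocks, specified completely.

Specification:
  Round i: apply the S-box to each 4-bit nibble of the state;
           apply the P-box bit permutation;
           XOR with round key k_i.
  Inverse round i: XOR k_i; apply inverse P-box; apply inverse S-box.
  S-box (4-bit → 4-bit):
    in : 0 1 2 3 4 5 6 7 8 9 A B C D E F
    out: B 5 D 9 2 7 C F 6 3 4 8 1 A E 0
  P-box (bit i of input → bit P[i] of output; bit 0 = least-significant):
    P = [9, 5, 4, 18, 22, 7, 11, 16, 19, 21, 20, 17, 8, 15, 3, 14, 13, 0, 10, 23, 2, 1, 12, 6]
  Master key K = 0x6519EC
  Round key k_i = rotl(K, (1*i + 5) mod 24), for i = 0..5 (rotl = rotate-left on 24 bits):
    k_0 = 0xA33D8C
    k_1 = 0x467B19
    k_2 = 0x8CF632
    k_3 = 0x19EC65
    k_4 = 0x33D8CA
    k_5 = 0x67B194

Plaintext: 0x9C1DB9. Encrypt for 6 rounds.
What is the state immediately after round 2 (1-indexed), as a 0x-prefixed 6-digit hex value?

s_0 = plaintext = 0x9C1DB9
s_1 = Round(s_0, k_0) = 0x801EA2
s_2 = Round(s_1, k_1) = 0xF04002
s_3 = Round(s_2, k_2) = 0x6354A3
s_4 = Round(s_3, k_3) = 0xBD572D
s_5 = Round(s_4, k_4) = 0xCC51A3
s_6 = Round(s_5, k_5) = 0x7B1A98

0xF04002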